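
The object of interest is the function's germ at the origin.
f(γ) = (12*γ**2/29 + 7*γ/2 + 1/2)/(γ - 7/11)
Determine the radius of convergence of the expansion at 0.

Denominator factor (γ - 7/11): pole of order 1 at 7/11, modulus 7/11.
The radius of convergence is the smallest modulus among the singular points: 7/11.

The radius of convergence is 7/11.


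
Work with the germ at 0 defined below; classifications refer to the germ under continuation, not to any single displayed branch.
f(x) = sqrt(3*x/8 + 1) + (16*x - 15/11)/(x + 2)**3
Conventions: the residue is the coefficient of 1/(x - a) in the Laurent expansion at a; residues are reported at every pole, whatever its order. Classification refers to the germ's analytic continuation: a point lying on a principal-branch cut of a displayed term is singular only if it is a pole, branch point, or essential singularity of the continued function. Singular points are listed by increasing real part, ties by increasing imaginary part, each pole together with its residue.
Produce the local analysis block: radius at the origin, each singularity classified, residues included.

Denominator factor (x + 2)^3: pole of order 3 at -2, modulus 2.
Branch term (1)*sqrt(1 - x/(-8/3)): its argument vanishes at x = -8/3, a square-root branch point, modulus 8/3.
The radius of convergence is the smallest modulus among the singular points: 2.
The branch term is analytic at -2 and contributes nothing to the residue; only the rational part matters.
At the order-3 pole -2 set g(x) = (x - (-2))^3*(rational part) = 16*x - 15/11.
Order-3 pole: residue = g''(a)/2; g''(-2) = 0, so the residue is 0.
List the singular points by increasing real part (a conjugate pair: the negative imaginary part first).

Radius of convergence at 0: 2.
At -8/3: an algebraic (square-root) branch point.
At -2: a pole of order 3; residue 0.


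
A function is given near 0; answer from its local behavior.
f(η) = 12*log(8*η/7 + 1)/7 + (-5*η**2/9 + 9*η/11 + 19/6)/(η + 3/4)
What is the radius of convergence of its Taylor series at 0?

The radius of convergence is 3/4.

Denominator factor (η + 3/4): pole of order 1 at -3/4, modulus 3/4.
Branch term (12/7)*log(1 - η/(-7/8)): its argument vanishes at η = -7/8, a logarithmic branch point, modulus 7/8.
The radius of convergence is the smallest modulus among the singular points: 3/4.


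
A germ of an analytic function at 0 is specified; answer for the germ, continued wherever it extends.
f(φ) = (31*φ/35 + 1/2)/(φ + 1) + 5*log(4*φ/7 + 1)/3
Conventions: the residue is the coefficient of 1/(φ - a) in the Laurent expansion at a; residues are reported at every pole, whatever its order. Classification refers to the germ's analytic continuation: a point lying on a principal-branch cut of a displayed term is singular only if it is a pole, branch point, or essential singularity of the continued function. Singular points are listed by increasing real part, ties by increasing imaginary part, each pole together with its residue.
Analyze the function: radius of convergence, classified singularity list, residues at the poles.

Denominator factor (φ + 1): pole of order 1 at -1, modulus 1.
Branch term (5/3)*log(1 - φ/(-7/4)): its argument vanishes at φ = -7/4, a logarithmic branch point, modulus 7/4.
The radius of convergence is the smallest modulus among the singular points: 1.
The branch term is analytic at -1 and contributes nothing to the residue; only the rational part matters.
At the order-1 pole -1 set g(φ) = (φ - (-1))*(rational part) = 31*φ/35 + 1/2.
Simple pole: residue = g(a) at a = -1, which is -27/70.
List the singular points by increasing real part (a conjugate pair: the negative imaginary part first).

Radius of convergence at 0: 1.
At -7/4: a logarithmic branch point.
At -1: a pole of order 1; residue -27/70.


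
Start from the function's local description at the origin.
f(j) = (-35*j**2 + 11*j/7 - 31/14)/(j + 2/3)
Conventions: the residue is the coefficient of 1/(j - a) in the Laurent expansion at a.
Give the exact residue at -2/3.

At the order-1 pole -2/3 set g(j) = (j - (-2/3))*f(j) = -35*j**2 + 11*j/7 - 31/14.
Simple pole: residue = g(a) at a = -2/3, which is -2371/126.

The residue is -2371/126.


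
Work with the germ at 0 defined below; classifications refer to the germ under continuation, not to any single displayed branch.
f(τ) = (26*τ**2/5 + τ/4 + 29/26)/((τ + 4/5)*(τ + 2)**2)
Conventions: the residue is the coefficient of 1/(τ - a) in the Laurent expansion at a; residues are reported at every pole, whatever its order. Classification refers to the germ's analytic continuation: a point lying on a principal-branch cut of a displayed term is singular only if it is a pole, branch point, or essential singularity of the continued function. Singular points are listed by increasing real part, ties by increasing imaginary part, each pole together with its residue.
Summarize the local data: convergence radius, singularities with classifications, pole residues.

Radius of convergence at 0: 4/5.
At -2: a pole of order 2; residue 703/312.
At -4/5: a pole of order 1; residue 4597/1560.

Denominator factor (τ + 4/5): pole of order 1 at -4/5, modulus 4/5.
Denominator factor (τ + 2)^2: pole of order 2 at -2, modulus 2.
The radius of convergence is the smallest modulus among the singular points: 4/5.
At the order-2 pole -2 set g(τ) = (τ - (-2))^2*f(τ) = (26*τ**2/5 + τ/4 + 29/26)/(τ + 4/5).
Order-2 pole: residue = g'(a); g'(-2) = 703/312, so the residue is 703/312.
At the order-1 pole -4/5 set g(τ) = (τ - (-4/5))*f(τ) = (26*τ**2/5 + τ/4 + 29/26)/(τ + 2)**2.
Simple pole: residue = g(a) at a = -4/5, which is 4597/1560.
List the singular points by increasing real part (a conjugate pair: the negative imaginary part first).


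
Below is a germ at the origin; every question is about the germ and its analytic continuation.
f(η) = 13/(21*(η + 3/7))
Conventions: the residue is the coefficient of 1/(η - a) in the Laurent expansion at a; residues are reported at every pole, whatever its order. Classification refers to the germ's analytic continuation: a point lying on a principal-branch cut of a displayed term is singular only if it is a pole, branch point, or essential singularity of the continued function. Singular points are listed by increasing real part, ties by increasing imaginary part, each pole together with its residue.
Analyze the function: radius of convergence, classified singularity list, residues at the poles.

Radius of convergence at 0: 3/7.
At -3/7: a pole of order 1; residue 13/21.

Denominator factor (η + 3/7): pole of order 1 at -3/7, modulus 3/7.
The radius of convergence is the smallest modulus among the singular points: 3/7.
At the order-1 pole -3/7 set g(η) = (η - (-3/7))*f(η) = 13/21.
Simple pole: residue = g(a) at a = -3/7, which is 13/21.


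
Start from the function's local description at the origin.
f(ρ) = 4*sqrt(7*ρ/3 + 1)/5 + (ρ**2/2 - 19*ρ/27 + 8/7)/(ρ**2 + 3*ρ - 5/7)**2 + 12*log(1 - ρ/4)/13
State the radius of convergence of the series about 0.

The radius of convergence is -3/2 + (1/14)*sqrt(581).

Denominator factor (ρ**2 + 3*ρ - 5/7)^2: discriminant 83/7, real irrational roots -3/2 + (1/14)*sqrt(581) and -3/2 - (1/14)*sqrt(581); poles of order 2, moduli -3/2 + (1/14)*sqrt(581) and 3/2 + (1/14)*sqrt(581).
Branch term (12/13)*log(1 - ρ/(4)): its argument vanishes at ρ = 4, a logarithmic branch point, modulus 4.
Branch term (4/5)*sqrt(1 - ρ/(-3/7)): its argument vanishes at ρ = -3/7, a square-root branch point, modulus 3/7.
The radius of convergence is the smallest modulus among the singular points: -3/2 + (1/14)*sqrt(581).


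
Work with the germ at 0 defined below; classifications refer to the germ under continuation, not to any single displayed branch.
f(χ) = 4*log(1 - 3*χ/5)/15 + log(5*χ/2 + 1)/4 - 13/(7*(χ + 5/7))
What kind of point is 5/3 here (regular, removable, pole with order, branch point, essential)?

The term (4/15)*log(1 - χ/(5/3)) has argument 1 - 5/3/(5/3) = 0 at 5/3: a logarithmic (infinitely-sheeted) branch point; the remaining terms are analytic or single-valued there.

The point is a logarithmic branch point.


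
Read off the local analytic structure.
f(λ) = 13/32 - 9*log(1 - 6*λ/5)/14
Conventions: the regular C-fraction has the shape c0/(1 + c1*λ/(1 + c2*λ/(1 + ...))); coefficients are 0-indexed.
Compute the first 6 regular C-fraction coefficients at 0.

Taylor coefficients (expand at 0): a_0 = 13/32, a_1 = 27/35, a_2 = 81/175, a_3 = 324/875, a_4 = 1458/4375, a_5 = 34992/109375.
c0 = a_0 = 13/32. Peel one level at a time: if S = 1 + c*λ/S' with S'(0) = 1, then c is the λ-coefficient of S and S' = c*λ/(S - 1).
S_1 = c0/f = 1 + (-864/455)*λ + (510624/207025)*λ^2 + ...; c1 = -864/455.
S_2 = c1*λ/(S_1 - 1) = 1 + (591/455)*λ + (-3/25)*λ^2 + ...; c2 = 591/455.
S_3 = c2*λ/(S_2 - 1) = 1 + (91/985)*λ + (62062/970225)*λ^2 + ...; c3 = 91/985.
S_4 = c3*λ/(S_3 - 1) = 1 + (-682/985)*λ + (-12/125)*λ^2 + ...; c4 = -682/985.
S_5 = c4*λ/(S_4 - 1) = 1 + (-1182/8525)*λ + ...; c5 = -1182/8525.

The regular C-fraction coefficients are [13/32, -864/455, 591/455, 91/985, -682/985, -1182/8525].


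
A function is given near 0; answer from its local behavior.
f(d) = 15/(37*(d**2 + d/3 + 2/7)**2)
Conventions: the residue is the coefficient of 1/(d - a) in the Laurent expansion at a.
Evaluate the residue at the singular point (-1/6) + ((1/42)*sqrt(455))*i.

The factor d**2 + d/3 + 2/7 splits as (d - a)(d - a') with a = (-1/6) + ((1/42)*sqrt(455))*i, a' = (-1/6) - ((1/42)*sqrt(455))*i. At the order-2 pole a set g(d) = (d - a)^2*f(d) = [15/37] / (d - a')^2.
Order-2 pole: residue = g'(a); g'((-1/6) + ((1/42)*sqrt(455))*i) = -((1134/31265)*sqrt(455))*i, so the residue is -((1134/31265)*sqrt(455))*i.

The residue is -((1134/31265)*sqrt(455))*i.


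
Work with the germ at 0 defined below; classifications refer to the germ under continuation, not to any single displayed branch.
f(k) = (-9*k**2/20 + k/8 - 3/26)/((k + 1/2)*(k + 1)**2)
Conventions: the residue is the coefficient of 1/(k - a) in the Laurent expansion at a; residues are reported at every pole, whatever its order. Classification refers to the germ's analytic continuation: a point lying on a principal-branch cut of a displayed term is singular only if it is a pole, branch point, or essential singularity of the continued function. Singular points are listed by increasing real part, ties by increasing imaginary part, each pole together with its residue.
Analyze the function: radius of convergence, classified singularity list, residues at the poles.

Denominator factor (k + 1)^2: pole of order 2 at -1, modulus 1.
Denominator factor (k + 1/2): pole of order 1 at -1/2, modulus 1/2.
The radius of convergence is the smallest modulus among the singular points: 1/2.
At the order-2 pole -1 set g(k) = (k - (-1))^2*f(k) = (-9*k**2/20 + k/8 - 3/26)/(k + 1/2).
Order-2 pole: residue = g'(a); g'(-1) = 37/52, so the residue is 37/52.
At the order-1 pole -1/2 set g(k) = (k - (-1/2))*f(k) = (-9*k**2/20 + k/8 - 3/26)/(k + 1)**2.
Simple pole: residue = g(a) at a = -1/2, which is -151/130.
List the singular points by increasing real part (a conjugate pair: the negative imaginary part first).

Radius of convergence at 0: 1/2.
At -1: a pole of order 2; residue 37/52.
At -1/2: a pole of order 1; residue -151/130.


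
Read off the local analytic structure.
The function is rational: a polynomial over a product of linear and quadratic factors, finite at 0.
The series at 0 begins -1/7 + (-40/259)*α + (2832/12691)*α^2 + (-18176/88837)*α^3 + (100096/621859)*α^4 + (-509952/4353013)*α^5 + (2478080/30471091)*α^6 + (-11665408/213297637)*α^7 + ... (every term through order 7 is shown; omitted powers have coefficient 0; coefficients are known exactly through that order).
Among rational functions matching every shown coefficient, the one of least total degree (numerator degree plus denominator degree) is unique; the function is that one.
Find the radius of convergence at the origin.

No rational of total degree below 3 reproduces all 8 coefficients; solving the [1/2] Pade equations on them gives f(α) = (-36*α/37 - 7/16)/(α + 7/4)**2, whose expansion matches every shown term.
Denominator factor (α + 7/4)^2: pole of order 2 at -7/4, modulus 7/4.
The radius of convergence is the smallest modulus among the singular points: 7/4.

The radius of convergence is 7/4.


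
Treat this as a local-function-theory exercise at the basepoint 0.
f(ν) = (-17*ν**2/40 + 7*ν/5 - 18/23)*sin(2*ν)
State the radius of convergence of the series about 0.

The factor sin(2*ν) is entire and contributes no finite singular point.
The polynomial part has no poles.
No finite singular points: the Taylor series at 0 converges everywhere.

The radius of convergence is infinite.


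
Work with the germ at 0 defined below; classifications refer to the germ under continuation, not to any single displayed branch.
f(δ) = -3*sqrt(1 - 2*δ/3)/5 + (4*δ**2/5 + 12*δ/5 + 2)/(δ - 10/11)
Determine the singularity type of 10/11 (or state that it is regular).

The point is a pole of order 1.

The denominator factor δ - 10/11 vanishes at 10/11 and appears to the power 1; the numerator there equals 586/121, nonzero, and no other factor vanishes.
The branch terms are analytic at this point.
Hence a pole whose order is the multiplicity, 1.


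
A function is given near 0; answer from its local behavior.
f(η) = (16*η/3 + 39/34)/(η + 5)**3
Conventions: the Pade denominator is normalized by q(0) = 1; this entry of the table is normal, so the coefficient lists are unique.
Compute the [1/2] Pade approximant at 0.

The Pade approximant has numerator coefficients [39/4250, 17636910227/413402621250]; denominator coefficients [1, 19440552/32423735, 19731414/162118675].

Taylor coefficients needed (expand at 0): a_0 = 39/4250, a_1 = 2369/63750, a_2 = -1243/53125, a_3 = 101/10625.
Write the denominator as Q(η) = 1 + q1*η + q2*η^2. Requiring Q*f - P = O(η^4) with deg P <= 1 kills the coefficients of η^2..η^3 in Q*f:
  η^2: a_2 + q1*a_1 + q2*a_0 = 0, i.e. -1243/53125 + (2369/63750)*q1 + (39/4250)*q2 = 0.
  η^3: a_3 + q1*a_2 + q2*a_1 = 0, i.e. 101/10625 + (-1243/53125)*q1 + (2369/63750)*q2 = 0.
Solving this linear system: q1 = 19440552/32423735, q2 = 19731414/162118675.
The numerator is Q*f truncated at degree 1: P0 = a_0 = 39/4250; P1 = a_1 + q1*a_0 = 17636910227/413402621250.


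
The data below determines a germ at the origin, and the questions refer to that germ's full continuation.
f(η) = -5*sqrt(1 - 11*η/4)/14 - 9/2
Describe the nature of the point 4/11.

The term (-5/14)*sqrt(1 - η/(4/11)) has argument 1 - 4/11/(4/11) = 0 at 4/11: a square-root (algebraic, two-sheeted) branch point; the remaining terms are analytic or single-valued there.

The point is an algebraic (square-root) branch point.


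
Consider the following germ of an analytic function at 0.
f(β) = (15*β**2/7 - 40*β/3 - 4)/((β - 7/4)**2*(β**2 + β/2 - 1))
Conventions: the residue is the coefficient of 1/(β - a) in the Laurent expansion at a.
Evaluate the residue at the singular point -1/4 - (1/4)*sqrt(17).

The residue is -25324/6627 + (563308/788613)*sqrt(17).

The factor β**2 + β/2 - 1 splits as (β - a)(β - a') with a = -1/4 - (1/4)*sqrt(17), a' = -1/4 + (1/4)*sqrt(17). At the order-1 pole a set g(β) = (β - a)*f(β) = [(15*β**2/7 - 40*β/3 - 4)/(β - 7/4)**2] / (β - a').
Simple pole: residue = g(a) at a = -1/4 - (1/4)*sqrt(17), which is -25324/6627 + (563308/788613)*sqrt(17).


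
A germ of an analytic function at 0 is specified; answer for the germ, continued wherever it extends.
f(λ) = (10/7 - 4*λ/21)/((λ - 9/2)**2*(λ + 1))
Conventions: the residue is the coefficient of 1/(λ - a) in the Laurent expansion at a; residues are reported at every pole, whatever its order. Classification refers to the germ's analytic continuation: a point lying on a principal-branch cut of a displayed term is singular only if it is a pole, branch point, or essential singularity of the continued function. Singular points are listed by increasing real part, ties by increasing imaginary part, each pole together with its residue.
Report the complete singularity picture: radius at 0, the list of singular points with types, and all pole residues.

Denominator factor (λ + 1): pole of order 1 at -1, modulus 1.
Denominator factor (λ - 9/2)^2: pole of order 2 at 9/2, modulus 9/2.
The radius of convergence is the smallest modulus among the singular points: 1.
At the order-1 pole -1 set g(λ) = (λ - (-1))*f(λ) = (10/7 - 4*λ/21)/(λ - 9/2)**2.
Simple pole: residue = g(a) at a = -1, which is 136/2541.
At the order-2 pole 9/2 set g(λ) = (λ - (9/2))^2*f(λ) = (10/7 - 4*λ/21)/(λ + 1).
Order-2 pole: residue = g'(a); g'(9/2) = -136/2541, so the residue is -136/2541.
List the singular points by increasing real part (a conjugate pair: the negative imaginary part first).

Radius of convergence at 0: 1.
At -1: a pole of order 1; residue 136/2541.
At 9/2: a pole of order 2; residue -136/2541.


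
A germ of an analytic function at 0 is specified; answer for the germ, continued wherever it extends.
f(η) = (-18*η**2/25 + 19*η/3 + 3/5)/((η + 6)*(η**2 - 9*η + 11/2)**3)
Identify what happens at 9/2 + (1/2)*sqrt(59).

The denominator factor η**2 - 9*η + 11/2 vanishes at 9/2 + (1/2)*sqrt(59) and appears to the power 3; the numerator there equals 39/10 - (11/150)*sqrt(59), nonzero, and no other factor vanishes.
Hence a pole whose order is the multiplicity, 3.

The point is a pole of order 3.


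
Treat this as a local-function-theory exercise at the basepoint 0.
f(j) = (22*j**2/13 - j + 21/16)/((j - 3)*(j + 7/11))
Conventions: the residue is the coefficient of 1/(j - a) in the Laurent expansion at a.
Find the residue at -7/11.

The residue is -6027/8320.

At the order-1 pole -7/11 set g(j) = (j - (-7/11))*f(j) = (22*j**2/13 - j + 21/16)/(j - 3).
Simple pole: residue = g(a) at a = -7/11, which is -6027/8320.


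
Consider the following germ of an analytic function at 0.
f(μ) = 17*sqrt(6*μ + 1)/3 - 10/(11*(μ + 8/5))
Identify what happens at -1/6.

The point is an algebraic (square-root) branch point.

The term (17/3)*sqrt(1 - μ/(-1/6)) has argument 1 - -1/6/(-1/6) = 0 at -1/6: a square-root (algebraic, two-sheeted) branch point; the remaining terms are analytic or single-valued there.


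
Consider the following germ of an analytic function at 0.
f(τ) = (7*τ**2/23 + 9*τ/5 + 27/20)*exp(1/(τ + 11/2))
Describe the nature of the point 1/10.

There is no denominator, hence no pole anywhere.
The essential point of exp(1/(τ - (-11/2))) is -11/2, not 1/10.
So the germ continues analytically to 1/10.

The point is a regular point.


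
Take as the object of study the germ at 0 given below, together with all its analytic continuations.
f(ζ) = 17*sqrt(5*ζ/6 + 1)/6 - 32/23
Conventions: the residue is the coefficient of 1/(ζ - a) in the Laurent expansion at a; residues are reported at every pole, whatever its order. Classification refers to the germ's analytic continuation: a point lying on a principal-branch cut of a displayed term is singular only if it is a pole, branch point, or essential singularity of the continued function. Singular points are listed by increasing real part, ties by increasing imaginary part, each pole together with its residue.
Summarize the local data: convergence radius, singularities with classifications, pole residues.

Radius of convergence at 0: 6/5.
At -6/5: an algebraic (square-root) branch point.

Branch term (17/6)*sqrt(1 - ζ/(-6/5)): its argument vanishes at ζ = -6/5, a square-root branch point, modulus 6/5.
The radius of convergence is the smallest modulus among the singular points: 6/5.


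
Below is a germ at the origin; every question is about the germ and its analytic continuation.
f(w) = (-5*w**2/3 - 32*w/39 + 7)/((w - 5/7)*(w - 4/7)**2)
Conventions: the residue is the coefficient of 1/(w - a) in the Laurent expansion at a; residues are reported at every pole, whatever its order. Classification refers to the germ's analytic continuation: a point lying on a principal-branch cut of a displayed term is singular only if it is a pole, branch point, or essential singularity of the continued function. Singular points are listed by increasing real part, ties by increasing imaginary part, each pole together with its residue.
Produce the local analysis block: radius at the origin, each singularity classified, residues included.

Denominator factor (w - 4/7)^2: pole of order 2 at 4/7, modulus 4/7.
Denominator factor (w - 5/7): pole of order 1 at 5/7, modulus 5/7.
The radius of convergence is the smallest modulus among the singular points: 4/7.
At the order-2 pole 4/7 set g(w) = (w - (4/7))^2*f(w) = (-5*w**2/3 - 32*w/39 + 7)/(w - 5/7).
Order-2 pole: residue = g'(a); g'(4/7) = -10697/39, so the residue is -10697/39.
At the order-1 pole 5/7 set g(w) = (w - (5/7))*f(w) = (-5*w**2/3 - 32*w/39 + 7)/(w - 4/7)**2.
Simple pole: residue = g(a) at a = 5/7, which is 3544/13.
List the singular points by increasing real part (a conjugate pair: the negative imaginary part first).

Radius of convergence at 0: 4/7.
At 4/7: a pole of order 2; residue -10697/39.
At 5/7: a pole of order 1; residue 3544/13.


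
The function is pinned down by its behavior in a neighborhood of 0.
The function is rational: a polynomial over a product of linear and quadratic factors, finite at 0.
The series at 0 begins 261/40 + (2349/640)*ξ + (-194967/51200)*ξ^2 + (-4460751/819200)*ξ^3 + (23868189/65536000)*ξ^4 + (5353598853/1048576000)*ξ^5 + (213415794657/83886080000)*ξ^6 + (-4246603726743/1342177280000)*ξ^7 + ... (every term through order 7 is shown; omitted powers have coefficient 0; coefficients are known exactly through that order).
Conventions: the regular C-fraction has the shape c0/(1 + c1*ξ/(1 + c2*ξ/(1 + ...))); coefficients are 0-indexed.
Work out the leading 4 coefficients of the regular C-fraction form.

The regular C-fraction coefficients are [261/40, -9/16, 8/5, -8/5].

Taylor coefficients (read off): a_0 = 261/40, a_1 = 2349/640, a_2 = -194967/51200, a_3 = -4460751/819200.
c0 = a_0 = 261/40. Peel one level at a time: if S = 1 + c*ξ/S' with S'(0) = 1, then c is the ξ-coefficient of S and S' = c*ξ/(S - 1).
S_1 = c0/f = 1 + (-9/16)*ξ + (9/10)*ξ^2 + ...; c1 = -9/16.
S_2 = c1*ξ/(S_1 - 1) = 1 + (8/5)*ξ + (64/25)*ξ^2 + ...; c2 = 8/5.
S_3 = c2*ξ/(S_2 - 1) = 1 + (-8/5)*ξ + ...; c3 = -8/5.


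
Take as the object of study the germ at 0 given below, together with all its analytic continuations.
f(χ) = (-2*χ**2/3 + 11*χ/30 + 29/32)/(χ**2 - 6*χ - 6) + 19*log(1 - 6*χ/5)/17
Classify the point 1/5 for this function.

Denominator factors: χ**2 - 6*χ - 6 = -179/25 at χ = 1/5 — none vanishes.
Branch term log(1 - χ/(5/6)): argument at 1/5 is 19/25, nonzero, so 1/5 is not its branch point (a point on a principal cut is still regular for the continued germ).
So the germ continues analytically to 1/5.

The point is a regular point.


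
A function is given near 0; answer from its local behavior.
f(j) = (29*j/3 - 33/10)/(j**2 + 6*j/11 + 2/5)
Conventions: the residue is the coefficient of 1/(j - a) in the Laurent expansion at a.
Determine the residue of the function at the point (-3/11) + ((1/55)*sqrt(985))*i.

The factor j**2 + 6*j/11 + 2/5 splits as (j - a)(j - a') with a = (-3/11) + ((1/55)*sqrt(985))*i, a' = (-3/11) - ((1/55)*sqrt(985))*i. At the order-1 pole a set g(j) = (j - a)*f(j) = [29*j/3 - 33/10] / (j - a').
Simple pole: residue = g(a) at a = (-3/11) + ((1/55)*sqrt(985))*i, which is (29/6) + ((653/3940)*sqrt(985))*i.

The residue is (29/6) + ((653/3940)*sqrt(985))*i.


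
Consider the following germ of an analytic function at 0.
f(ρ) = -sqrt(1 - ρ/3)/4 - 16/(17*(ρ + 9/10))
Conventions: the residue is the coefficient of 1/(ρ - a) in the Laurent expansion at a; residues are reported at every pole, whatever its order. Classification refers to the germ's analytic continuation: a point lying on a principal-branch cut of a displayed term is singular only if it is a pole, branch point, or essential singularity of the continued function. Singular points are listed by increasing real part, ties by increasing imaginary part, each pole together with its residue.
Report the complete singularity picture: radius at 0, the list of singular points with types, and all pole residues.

Radius of convergence at 0: 9/10.
At -9/10: a pole of order 1; residue -16/17.
At 3: an algebraic (square-root) branch point.

Denominator factor (ρ + 9/10): pole of order 1 at -9/10, modulus 9/10.
Branch term (-1/4)*sqrt(1 - ρ/(3)): its argument vanishes at ρ = 3, a square-root branch point, modulus 3.
The radius of convergence is the smallest modulus among the singular points: 9/10.
The branch term is analytic at -9/10 and contributes nothing to the residue; only the rational part matters.
At the order-1 pole -9/10 set g(ρ) = (ρ - (-9/10))*(rational part) = -16/17.
Simple pole: residue = g(a) at a = -9/10, which is -16/17.
List the singular points by increasing real part (a conjugate pair: the negative imaginary part first).


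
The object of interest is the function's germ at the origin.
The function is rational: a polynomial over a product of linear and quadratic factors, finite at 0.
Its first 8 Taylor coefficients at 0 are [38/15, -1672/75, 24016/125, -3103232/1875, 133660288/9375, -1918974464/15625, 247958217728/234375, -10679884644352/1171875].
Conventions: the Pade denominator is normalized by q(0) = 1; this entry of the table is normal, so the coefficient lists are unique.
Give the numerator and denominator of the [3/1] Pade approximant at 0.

Taylor coefficients needed (read off): a_0 = 38/15, a_1 = -1672/75, a_2 = 24016/125, a_3 = -3103232/1875, a_4 = 133660288/9375.
Write the denominator as Q(u) = 1 + q1*u. Requiring Q*f - P = O(u^5) with deg P <= 3 kills the coefficients of u^4..u^4 in Q*f:
  u^4: a_4 + q1*a_3 = 0, i.e. 133660288/9375 + (-3103232/1875)*q1 = 0.
Solving this linear system: q1 = 54959/6380.
The numerator is Q*f truncated at degree 3: P0 = a_0 = 38/15; P1 = a_1 + q1*a_0 = -1501/3190; P2 = a_2 + q1*a_1 = 38/435; P3 = a_3 + q1*a_2 = -76/4785.

The Pade approximant has numerator coefficients [38/15, -1501/3190, 38/435, -76/4785]; denominator coefficients [1, 54959/6380].


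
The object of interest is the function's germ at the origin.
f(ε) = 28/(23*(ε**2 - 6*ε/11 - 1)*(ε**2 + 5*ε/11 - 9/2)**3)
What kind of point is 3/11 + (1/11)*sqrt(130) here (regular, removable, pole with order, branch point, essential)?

The denominator factor ε**2 - 6*ε/11 - 1 vanishes at 3/11 + (1/11)*sqrt(130) and appears to the power 1; the numerator there equals 28/23, nonzero, and no other factor vanishes.
Hence a pole whose order is the multiplicity, 1.

The point is a pole of order 1.


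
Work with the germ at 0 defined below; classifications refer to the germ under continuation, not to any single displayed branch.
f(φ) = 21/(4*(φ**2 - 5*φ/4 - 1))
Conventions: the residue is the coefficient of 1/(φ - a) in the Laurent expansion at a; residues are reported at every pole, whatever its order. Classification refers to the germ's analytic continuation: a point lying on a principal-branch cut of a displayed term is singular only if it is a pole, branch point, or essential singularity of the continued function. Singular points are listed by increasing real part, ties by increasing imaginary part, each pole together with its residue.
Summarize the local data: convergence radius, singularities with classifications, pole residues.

Denominator factor (φ**2 - 5*φ/4 - 1): discriminant 89/16, real irrational roots 5/8 + (1/8)*sqrt(89) and 5/8 - (1/8)*sqrt(89); poles of order 1, moduli 5/8 + (1/8)*sqrt(89) and -5/8 + (1/8)*sqrt(89).
The radius of convergence is the smallest modulus among the singular points: -5/8 + (1/8)*sqrt(89).
The factor φ**2 - 5*φ/4 - 1 splits as (φ - a)(φ - a') with a = 5/8 - (1/8)*sqrt(89), a' = 5/8 + (1/8)*sqrt(89). At the order-1 pole a set g(φ) = (φ - a)*f(φ) = [21/4] / (φ - a').
Simple pole: residue = g(a) at a = 5/8 - (1/8)*sqrt(89), which is -(21/89)*sqrt(89).
The factor φ**2 - 5*φ/4 - 1 splits as (φ - a)(φ - a') with a = 5/8 + (1/8)*sqrt(89), a' = 5/8 - (1/8)*sqrt(89). At the order-1 pole a set g(φ) = (φ - a)*f(φ) = [21/4] / (φ - a').
Simple pole: residue = g(a) at a = 5/8 + (1/8)*sqrt(89), which is (21/89)*sqrt(89).
List the singular points by increasing real part (a conjugate pair: the negative imaginary part first).

Radius of convergence at 0: -5/8 + (1/8)*sqrt(89).
At 5/8 - (1/8)*sqrt(89): a pole of order 1; residue -(21/89)*sqrt(89).
At 5/8 + (1/8)*sqrt(89): a pole of order 1; residue (21/89)*sqrt(89).


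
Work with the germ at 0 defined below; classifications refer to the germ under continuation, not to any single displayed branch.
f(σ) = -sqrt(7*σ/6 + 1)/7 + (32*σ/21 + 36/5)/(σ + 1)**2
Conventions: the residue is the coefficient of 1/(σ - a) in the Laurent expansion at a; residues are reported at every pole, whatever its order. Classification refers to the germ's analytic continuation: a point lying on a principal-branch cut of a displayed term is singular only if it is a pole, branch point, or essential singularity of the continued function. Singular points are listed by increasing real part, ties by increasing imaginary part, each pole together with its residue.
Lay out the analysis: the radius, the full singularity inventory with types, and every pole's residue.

Denominator factor (σ + 1)^2: pole of order 2 at -1, modulus 1.
Branch term (-1/7)*sqrt(1 - σ/(-6/7)): its argument vanishes at σ = -6/7, a square-root branch point, modulus 6/7.
The radius of convergence is the smallest modulus among the singular points: 6/7.
The branch term is analytic at -1 and contributes nothing to the residue; only the rational part matters.
At the order-2 pole -1 set g(σ) = (σ - (-1))^2*(rational part) = 32*σ/21 + 36/5.
Order-2 pole: residue = g'(a); g'(-1) = 32/21, so the residue is 32/21.
List the singular points by increasing real part (a conjugate pair: the negative imaginary part first).

Radius of convergence at 0: 6/7.
At -1: a pole of order 2; residue 32/21.
At -6/7: an algebraic (square-root) branch point.


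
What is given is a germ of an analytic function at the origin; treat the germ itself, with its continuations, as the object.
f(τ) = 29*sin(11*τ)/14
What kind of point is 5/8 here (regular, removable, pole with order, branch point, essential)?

The point is a regular point.

There is no denominator, hence no pole anywhere.
The factor -sin(11*τ) is entire.
So the germ continues analytically to 5/8.


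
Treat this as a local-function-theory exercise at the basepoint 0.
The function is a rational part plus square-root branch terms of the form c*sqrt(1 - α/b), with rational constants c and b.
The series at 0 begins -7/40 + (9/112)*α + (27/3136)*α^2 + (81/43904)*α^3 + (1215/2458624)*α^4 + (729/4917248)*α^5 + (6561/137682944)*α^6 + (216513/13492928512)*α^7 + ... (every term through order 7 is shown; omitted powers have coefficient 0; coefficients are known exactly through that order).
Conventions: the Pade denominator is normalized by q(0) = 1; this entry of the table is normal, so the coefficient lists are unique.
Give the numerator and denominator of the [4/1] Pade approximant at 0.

The Pade approximant has numerator coefficients [-7/40, 93/700, -243/15680, -81/109760, -729/12293120]; denominator coefficients [1, -3/10].

Taylor coefficients needed (read off): a_0 = -7/40, a_1 = 9/112, a_2 = 27/3136, a_3 = 81/43904, a_4 = 1215/2458624, a_5 = 729/4917248.
Write the denominator as Q(α) = 1 + q1*α. Requiring Q*f - P = O(α^6) with deg P <= 4 kills the coefficients of α^5..α^5 in Q*f:
  α^5: a_5 + q1*a_4 = 0, i.e. 729/4917248 + (1215/2458624)*q1 = 0.
Solving this linear system: q1 = -3/10.
The numerator is Q*f truncated at degree 4: P0 = a_0 = -7/40; P1 = a_1 + q1*a_0 = 93/700; P2 = a_2 + q1*a_1 = -243/15680; P3 = a_3 + q1*a_2 = -81/109760; P4 = a_4 + q1*a_3 = -729/12293120.


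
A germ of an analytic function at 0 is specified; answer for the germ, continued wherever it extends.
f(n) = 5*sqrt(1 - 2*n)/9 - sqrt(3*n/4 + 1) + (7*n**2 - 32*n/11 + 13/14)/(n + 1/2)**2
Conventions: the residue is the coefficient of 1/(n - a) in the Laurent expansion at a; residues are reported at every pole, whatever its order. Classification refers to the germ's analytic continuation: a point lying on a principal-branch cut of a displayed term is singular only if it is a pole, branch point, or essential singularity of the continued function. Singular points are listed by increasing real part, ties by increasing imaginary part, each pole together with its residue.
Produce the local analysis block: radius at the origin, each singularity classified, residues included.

Radius of convergence at 0: 1/2.
At -4/3: an algebraic (square-root) branch point.
At -1/2: a pole of order 2; residue -109/11.
At 1/2: an algebraic (square-root) branch point.

Denominator factor (n + 1/2)^2: pole of order 2 at -1/2, modulus 1/2.
Branch term (5/9)*sqrt(1 - n/(1/2)): its argument vanishes at n = 1/2, a square-root branch point, modulus 1/2.
Branch term (-1)*sqrt(1 - n/(-4/3)): its argument vanishes at n = -4/3, a square-root branch point, modulus 4/3.
The radius of convergence is the smallest modulus among the singular points: 1/2.
The branch terms are analytic at -1/2 and contribute nothing to the residue; only the rational part matters.
At the order-2 pole -1/2 set g(n) = (n - (-1/2))^2*(rational part) = 7*n**2 - 32*n/11 + 13/14.
Order-2 pole: residue = g'(a); g'(-1/2) = -109/11, so the residue is -109/11.
List the singular points by increasing real part (a conjugate pair: the negative imaginary part first).


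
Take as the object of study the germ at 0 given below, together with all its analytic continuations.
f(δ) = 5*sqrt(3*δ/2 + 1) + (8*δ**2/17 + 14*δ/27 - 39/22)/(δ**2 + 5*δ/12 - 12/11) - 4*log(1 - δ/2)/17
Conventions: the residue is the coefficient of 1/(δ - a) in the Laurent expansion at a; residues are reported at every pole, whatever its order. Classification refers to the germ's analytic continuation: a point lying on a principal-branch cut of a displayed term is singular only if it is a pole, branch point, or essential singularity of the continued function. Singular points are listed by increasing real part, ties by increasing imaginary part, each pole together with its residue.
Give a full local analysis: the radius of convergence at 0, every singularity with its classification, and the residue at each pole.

Radius of convergence at 0: 2/3.
At -5/24 - (1/264)*sqrt(79057): a pole of order 1; residue 74/459 + (80372/36287163)*sqrt(79057).
At -2/3: an algebraic (square-root) branch point.
At -5/24 + (1/264)*sqrt(79057): a pole of order 1; residue 74/459 - (80372/36287163)*sqrt(79057).
At 2: a logarithmic branch point.


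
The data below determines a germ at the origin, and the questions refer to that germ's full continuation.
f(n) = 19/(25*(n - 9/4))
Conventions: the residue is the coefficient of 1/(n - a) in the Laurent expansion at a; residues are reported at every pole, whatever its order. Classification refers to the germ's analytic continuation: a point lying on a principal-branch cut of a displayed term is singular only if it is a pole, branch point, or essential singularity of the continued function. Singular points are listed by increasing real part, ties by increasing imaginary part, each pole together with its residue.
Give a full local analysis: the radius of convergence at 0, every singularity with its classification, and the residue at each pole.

Denominator factor (n - 9/4): pole of order 1 at 9/4, modulus 9/4.
The radius of convergence is the smallest modulus among the singular points: 9/4.
At the order-1 pole 9/4 set g(n) = (n - (9/4))*f(n) = 19/25.
Simple pole: residue = g(a) at a = 9/4, which is 19/25.

Radius of convergence at 0: 9/4.
At 9/4: a pole of order 1; residue 19/25.


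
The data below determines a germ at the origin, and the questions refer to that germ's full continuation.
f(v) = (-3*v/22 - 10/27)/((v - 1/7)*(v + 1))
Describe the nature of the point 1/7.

The point is a pole of order 1.

The denominator factor v - 1/7 vanishes at 1/7 and appears to the power 1; the numerator there equals -1621/4158, nonzero, and no other factor vanishes.
Hence a pole whose order is the multiplicity, 1.


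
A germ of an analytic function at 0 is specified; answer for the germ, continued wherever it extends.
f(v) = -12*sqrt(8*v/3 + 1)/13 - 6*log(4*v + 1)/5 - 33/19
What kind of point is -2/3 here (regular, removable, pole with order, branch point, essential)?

There is no denominator, hence no pole anywhere.
Branch term log(1 - v/(-1/4)): argument at -2/3 is -5/3, nonzero, so -2/3 is not its branch point (a point on a principal cut is still regular for the continued germ).
Branch term sqrt(1 - v/(-3/8)): argument at -2/3 is -7/9, nonzero, so -2/3 is not its branch point (a point on a principal cut is still regular for the continued germ).
So the germ continues analytically to -2/3.

The point is a regular point.


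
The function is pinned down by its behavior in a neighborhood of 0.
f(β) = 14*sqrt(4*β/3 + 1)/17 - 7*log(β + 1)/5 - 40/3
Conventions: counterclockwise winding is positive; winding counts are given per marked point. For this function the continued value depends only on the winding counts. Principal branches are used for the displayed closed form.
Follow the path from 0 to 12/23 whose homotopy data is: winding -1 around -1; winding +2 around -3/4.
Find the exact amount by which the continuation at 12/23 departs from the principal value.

Continued minus principal equals (14/5)*pi*i.

The rational part is single-valued and drops out of the difference; each branch term changes only by its own monodromy.
(14/17)*sqrt(1 - β/(-3/4)): winding +2 is even, the square root returns to the same sheet, contribution 0.
(-7/5)*log(1 - β/(-1)): each positive loop around -1 adds 2*pi*i to the log, so winding -1 contributes (-7/5)*(-1)*2*pi*i = (14/5)*pi*i.
Summing the contributions at β = 12/23 gives (14/5)*pi*i.


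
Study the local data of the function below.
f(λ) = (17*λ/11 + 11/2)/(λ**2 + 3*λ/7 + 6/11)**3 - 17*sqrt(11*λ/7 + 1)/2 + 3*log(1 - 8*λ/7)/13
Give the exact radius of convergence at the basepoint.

The radius of convergence is 7/11.

Denominator factor (λ**2 + 3*λ/7 + 6/11)^3: discriminant -1077/539, complex-conjugate roots (-3/14) + ((1/154)*sqrt(11847))*i and (-3/14) - ((1/154)*sqrt(11847))*i; poles of order 3, moduli (1/11)*sqrt(66) and (1/11)*sqrt(66).
Branch term (3/13)*log(1 - λ/(7/8)): its argument vanishes at λ = 7/8, a logarithmic branch point, modulus 7/8.
Branch term (-17/2)*sqrt(1 - λ/(-7/11)): its argument vanishes at λ = -7/11, a square-root branch point, modulus 7/11.
The radius of convergence is the smallest modulus among the singular points: 7/11.


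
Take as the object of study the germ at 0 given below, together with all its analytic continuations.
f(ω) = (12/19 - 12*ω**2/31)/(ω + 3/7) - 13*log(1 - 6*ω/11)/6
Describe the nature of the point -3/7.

The denominator factor ω + 3/7 vanishes at -3/7 and appears to the power 1; the numerator there equals 16176/28861, nonzero, and no other factor vanishes.
The branch terms are analytic at this point.
Hence a pole whose order is the multiplicity, 1.

The point is a pole of order 1.


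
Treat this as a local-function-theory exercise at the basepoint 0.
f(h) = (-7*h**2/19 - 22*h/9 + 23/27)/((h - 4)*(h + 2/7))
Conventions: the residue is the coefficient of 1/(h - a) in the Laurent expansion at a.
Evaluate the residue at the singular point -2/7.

At the order-1 pole -2/7 set g(h) = (h - (-2/7))*f(h) = (-7*h**2/19 - 22*h/9 + 23/27)/(h - 4).
Simple pole: residue = g(a) at a = -2/7, which is -5459/15390.

The residue is -5459/15390.


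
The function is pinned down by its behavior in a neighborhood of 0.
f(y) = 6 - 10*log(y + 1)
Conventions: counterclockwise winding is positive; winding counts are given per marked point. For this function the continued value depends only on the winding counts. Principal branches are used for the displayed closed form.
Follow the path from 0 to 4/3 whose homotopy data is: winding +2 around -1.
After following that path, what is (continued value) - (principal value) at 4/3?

Continued minus principal equals -(40)*pi*i.

The rational part is single-valued and drops out of the difference; each branch term changes only by its own monodromy.
(-10)*log(1 - y/(-1)): each positive loop around -1 adds 2*pi*i to the log, so winding +2 contributes (-10)*(2)*2*pi*i = -(40)*pi*i.
Summing the contributions at y = 4/3 gives -(40)*pi*i.
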